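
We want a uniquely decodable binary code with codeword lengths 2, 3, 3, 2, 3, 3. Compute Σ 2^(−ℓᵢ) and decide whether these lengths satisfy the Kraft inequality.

With common denominator 2^3 = 8: Σ 2^(−ℓᵢ) = 2/8 + 1/8 + 1/8 + 2/8 + 1/8 + 1/8 = 8/8 = 1.
Kraft's inequality requires Σ ≤ 1; here Σ = 1 ≤ 1, so such a prefix code exists.

1; yes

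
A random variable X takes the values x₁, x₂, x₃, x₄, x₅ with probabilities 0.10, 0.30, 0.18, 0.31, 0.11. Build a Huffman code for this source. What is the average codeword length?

Repeatedly combine the two least-probable nodes; the expected code length is the sum of the merged weights.
merge 1/10 + 11/100 → 21/100
merge 9/50 + 21/100 → 39/100
merge 3/10 + 31/100 → 61/100
merge 39/100 + 61/100 → 1
L = 21/100 + 39/100 + 61/100 + 1 = 221/100 = 2.21 bits/symbol.

2.21 bits/symbol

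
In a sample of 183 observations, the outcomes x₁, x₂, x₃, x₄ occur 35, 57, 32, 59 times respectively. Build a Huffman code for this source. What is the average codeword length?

2 bits/symbol

Probabilities are the counts divided by 183.
Repeatedly combine the two least-probable nodes; the expected code length is the sum of the merged weights.
merge 32/183 + 35/183 → 67/183
merge 19/61 + 59/183 → 116/183
merge 67/183 + 116/183 → 1
L = 67/183 + 116/183 + 1 = 2 bits/symbol.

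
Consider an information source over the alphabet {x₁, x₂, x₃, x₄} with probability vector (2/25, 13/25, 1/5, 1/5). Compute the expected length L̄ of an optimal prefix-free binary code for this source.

1.76 bits/symbol

Repeatedly combine the two least-probable nodes; the expected code length is the sum of the merged weights.
merge 2/25 + 1/5 → 7/25
merge 1/5 + 7/25 → 12/25
merge 12/25 + 13/25 → 1
L = 7/25 + 12/25 + 1 = 44/25 = 1.76 bits/symbol.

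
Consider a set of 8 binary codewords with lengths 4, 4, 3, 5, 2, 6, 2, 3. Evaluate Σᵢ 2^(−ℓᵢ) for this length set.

With common denominator 2^6 = 64: Σ 2^(−ℓᵢ) = 4/64 + 4/64 + 8/64 + 2/64 + 16/64 + 1/64 + 16/64 + 8/64 = 59/64 = 0.921875.

0.921875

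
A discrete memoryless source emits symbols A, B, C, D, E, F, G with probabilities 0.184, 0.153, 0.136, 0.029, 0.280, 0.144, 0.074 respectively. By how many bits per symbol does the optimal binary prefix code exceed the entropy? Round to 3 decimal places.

Entropy H = −Σ p log₂ p ≈ 2.5981 bits.
Huffman merges: 29/1000+37/500→103/1000; 103/1000+17/125→239/1000; 18/125+153/1000→297/1000; 23/125+239/1000→423/1000; 7/25+297/1000→577/1000; 423/1000+577/1000→1. L = 2639/1000 ≈ 2.6390.
L − H = 2.6390 − 2.5981 = 0.041 bits.

0.041 bits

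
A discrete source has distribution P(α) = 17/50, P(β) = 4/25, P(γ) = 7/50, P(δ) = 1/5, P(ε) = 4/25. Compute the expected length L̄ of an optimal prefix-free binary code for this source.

2.3 bits/symbol

Repeatedly combine the two least-probable nodes; the expected code length is the sum of the merged weights.
merge 7/50 + 4/25 → 3/10
merge 4/25 + 1/5 → 9/25
merge 3/10 + 17/50 → 16/25
merge 9/25 + 16/25 → 1
L = 3/10 + 9/25 + 16/25 + 1 = 23/10 = 2.3 bits/symbol.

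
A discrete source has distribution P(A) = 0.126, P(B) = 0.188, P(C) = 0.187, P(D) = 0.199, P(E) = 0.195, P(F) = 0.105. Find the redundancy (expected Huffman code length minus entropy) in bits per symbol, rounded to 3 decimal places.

0.059 bits

Entropy H = −Σ p log₂ p ≈ 2.5470 bits.
Huffman merges: 21/200+63/500→231/1000; 187/1000+47/250→3/8; 39/200+199/1000→197/500; 231/1000+3/8→303/500; 197/500+303/500→1. L = 1303/500 ≈ 2.6060.
L − H = 2.6060 − 2.5470 = 0.059 bits.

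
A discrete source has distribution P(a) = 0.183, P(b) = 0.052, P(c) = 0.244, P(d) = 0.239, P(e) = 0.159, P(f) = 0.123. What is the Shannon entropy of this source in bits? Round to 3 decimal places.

H = −Σ pᵢ log₂ pᵢ.
−0.183·log₂(0.183) = 0.4484
−0.052·log₂(0.052) = 0.2218
−0.244·log₂(0.244) = 0.4966
−0.239·log₂(0.239) = 0.4935
−0.159·log₂(0.159) = 0.4218
−0.123·log₂(0.123) = 0.3719
Sum ≈ 2.4539 → 2.454 bits.

2.454 bits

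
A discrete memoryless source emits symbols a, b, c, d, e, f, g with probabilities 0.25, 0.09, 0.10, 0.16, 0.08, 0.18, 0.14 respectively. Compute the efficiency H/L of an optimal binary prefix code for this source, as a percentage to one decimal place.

Entropy H = −Σ p log₂ p ≈ 2.7018 bits.
Huffman merges: 2/25+9/100→17/100; 1/10+7/50→6/25; 4/25+17/100→33/100; 9/50+6/25→21/50; 1/4+33/100→29/50; 21/50+29/50→1. L = 137/50 ≈ 2.7400.
Efficiency = H/L = 2.7018/2.7400 = 98.6%.

98.6%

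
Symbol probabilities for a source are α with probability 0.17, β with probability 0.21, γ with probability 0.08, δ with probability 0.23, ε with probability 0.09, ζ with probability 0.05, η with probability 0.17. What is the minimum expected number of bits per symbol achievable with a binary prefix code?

2.69 bits/symbol

Repeatedly combine the two least-probable nodes; the expected code length is the sum of the merged weights.
merge 1/20 + 2/25 → 13/100
merge 9/100 + 13/100 → 11/50
merge 17/100 + 17/100 → 17/50
merge 21/100 + 11/50 → 43/100
merge 23/100 + 17/50 → 57/100
merge 43/100 + 57/100 → 1
L = 13/100 + 11/50 + 17/50 + 43/100 + 57/100 + 1 = 269/100 = 2.69 bits/symbol.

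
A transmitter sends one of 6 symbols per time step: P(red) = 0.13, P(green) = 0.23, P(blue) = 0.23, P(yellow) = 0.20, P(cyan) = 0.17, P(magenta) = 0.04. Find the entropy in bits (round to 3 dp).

H = −Σ pᵢ log₂ pᵢ.
−0.13·log₂(0.13) = 0.3826
−0.23·log₂(0.23) = 0.4877
−0.23·log₂(0.23) = 0.4877
−0.20·log₂(0.20) = 0.4644
−0.17·log₂(0.17) = 0.4346
−0.04·log₂(0.04) = 0.1858
Sum ≈ 2.4427 → 2.443 bits.

2.443 bits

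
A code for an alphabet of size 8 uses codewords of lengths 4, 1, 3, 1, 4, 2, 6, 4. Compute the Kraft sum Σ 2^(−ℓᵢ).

1.578125

With common denominator 2^6 = 64: Σ 2^(−ℓᵢ) = 4/64 + 32/64 + 8/64 + 32/64 + 4/64 + 16/64 + 1/64 + 4/64 = 101/64 = 1.578125.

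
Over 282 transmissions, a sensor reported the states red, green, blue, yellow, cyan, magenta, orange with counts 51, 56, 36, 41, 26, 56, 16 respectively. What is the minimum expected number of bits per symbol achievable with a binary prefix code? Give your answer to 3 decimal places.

2.752 bits/symbol

Probabilities are the counts divided by 282.
Repeatedly combine the two least-probable nodes; the expected code length is the sum of the merged weights.
merge 8/141 + 13/141 → 7/47
merge 6/47 + 41/282 → 77/282
merge 7/47 + 17/94 → 31/94
merge 28/141 + 28/141 → 56/141
merge 77/282 + 31/94 → 85/141
merge 56/141 + 85/141 → 1
L = 7/47 + 77/282 + 31/94 + 56/141 + 85/141 + 1 = 388/141 ≈ 2.752 bits/symbol.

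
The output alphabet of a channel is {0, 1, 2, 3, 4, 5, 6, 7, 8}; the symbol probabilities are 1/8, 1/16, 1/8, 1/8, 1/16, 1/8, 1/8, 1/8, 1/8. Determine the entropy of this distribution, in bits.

3.125 bits

Each probability is a power of 1/2, so log₂(1/p) is an integer.
H = Σ p·log₂(1/p) = 1/8·3 + 1/16·4 + 1/8·3 + 1/8·3 + 1/16·4 + 1/8·3 + 1/8·3 + 1/8·3 + 1/8·3 = 3.125 bits.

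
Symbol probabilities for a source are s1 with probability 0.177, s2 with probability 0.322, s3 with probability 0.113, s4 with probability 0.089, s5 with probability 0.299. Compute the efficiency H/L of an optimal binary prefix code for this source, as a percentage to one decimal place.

97.9%

Entropy H = −Σ p log₂ p ≈ 2.1555 bits.
Huffman merges: 89/1000+113/1000→101/500; 177/1000+101/500→379/1000; 299/1000+161/500→621/1000; 379/1000+621/1000→1. L = 1101/500 ≈ 2.2020.
Efficiency = H/L = 2.1555/2.2020 = 97.9%.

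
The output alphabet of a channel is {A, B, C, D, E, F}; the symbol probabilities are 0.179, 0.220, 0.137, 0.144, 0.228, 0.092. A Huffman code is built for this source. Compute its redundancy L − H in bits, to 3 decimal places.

Entropy H = −Σ p log₂ p ≈ 2.5233 bits.
Huffman merges: 23/250+137/1000→229/1000; 18/125+179/1000→323/1000; 11/50+57/250→56/125; 229/1000+323/1000→69/125; 56/125+69/125→1. L = 319/125 ≈ 2.5520.
L − H = 2.5520 − 2.5233 = 0.029 bits.

0.029 bits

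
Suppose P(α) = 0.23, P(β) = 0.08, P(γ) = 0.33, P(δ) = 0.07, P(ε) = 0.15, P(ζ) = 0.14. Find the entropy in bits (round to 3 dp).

H = −Σ pᵢ log₂ pᵢ.
−0.23·log₂(0.23) = 0.4877
−0.08·log₂(0.08) = 0.2915
−0.33·log₂(0.33) = 0.5278
−0.07·log₂(0.07) = 0.2686
−0.15·log₂(0.15) = 0.4105
−0.14·log₂(0.14) = 0.3971
Sum ≈ 2.3832 → 2.383 bits.

2.383 bits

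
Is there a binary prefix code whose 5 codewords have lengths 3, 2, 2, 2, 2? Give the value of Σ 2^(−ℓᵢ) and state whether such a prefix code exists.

1.125; no

With common denominator 2^3 = 8: Σ 2^(−ℓᵢ) = 1/8 + 2/8 + 2/8 + 2/8 + 2/8 = 9/8 = 1.125.
Kraft's inequality requires Σ ≤ 1; here Σ = 1.125 > 1, so no such prefix code exists.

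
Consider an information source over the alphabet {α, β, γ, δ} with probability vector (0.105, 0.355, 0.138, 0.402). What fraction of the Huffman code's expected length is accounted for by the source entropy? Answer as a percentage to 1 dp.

97.5%

Entropy H = −Σ p log₂ p ≈ 1.7946 bits.
Huffman merges: 21/200+69/500→243/1000; 243/1000+71/200→299/500; 201/500+299/500→1. L = 1841/1000 ≈ 1.8410.
Efficiency = H/L = 1.7946/1.8410 = 97.5%.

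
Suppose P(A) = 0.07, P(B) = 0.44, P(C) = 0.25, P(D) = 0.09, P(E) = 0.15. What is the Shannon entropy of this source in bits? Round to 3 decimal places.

H = −Σ pᵢ log₂ pᵢ.
−0.07·log₂(0.07) = 0.2686
−0.44·log₂(0.44) = 0.5211
−0.25·log₂(0.25) = 0.5000
−0.09·log₂(0.09) = 0.3127
−0.15·log₂(0.15) = 0.4105
Sum ≈ 2.0129 → 2.013 bits.

2.013 bits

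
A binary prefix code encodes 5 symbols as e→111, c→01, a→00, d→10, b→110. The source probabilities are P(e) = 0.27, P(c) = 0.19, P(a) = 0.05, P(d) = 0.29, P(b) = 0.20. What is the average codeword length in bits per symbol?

L̄ = Σ pᵢ·ℓᵢ = 0.27·3 + 0.19·2 + 0.05·2 + 0.29·2 + 0.20·3 = 2.47 bits/symbol.

2.47 bits/symbol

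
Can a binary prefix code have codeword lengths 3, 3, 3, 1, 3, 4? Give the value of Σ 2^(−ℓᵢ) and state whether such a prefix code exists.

With common denominator 2^4 = 16: Σ 2^(−ℓᵢ) = 2/16 + 2/16 + 2/16 + 8/16 + 2/16 + 1/16 = 17/16 = 1.0625.
Kraft's inequality requires Σ ≤ 1; here Σ = 1.0625 > 1, so no such prefix code exists.

1.0625; no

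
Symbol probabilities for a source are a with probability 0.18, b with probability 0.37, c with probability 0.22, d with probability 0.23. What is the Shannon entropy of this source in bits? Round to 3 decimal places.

1.944 bits

H = −Σ pᵢ log₂ pᵢ.
−0.18·log₂(0.18) = 0.4453
−0.37·log₂(0.37) = 0.5307
−0.22·log₂(0.22) = 0.4806
−0.23·log₂(0.23) = 0.4877
Sum ≈ 1.9443 → 1.944 bits.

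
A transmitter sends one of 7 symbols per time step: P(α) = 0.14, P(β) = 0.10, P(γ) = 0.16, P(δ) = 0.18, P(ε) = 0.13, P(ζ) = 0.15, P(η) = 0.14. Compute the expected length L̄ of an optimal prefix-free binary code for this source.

2.82 bits/symbol

Repeatedly combine the two least-probable nodes; the expected code length is the sum of the merged weights.
merge 1/10 + 13/100 → 23/100
merge 7/50 + 7/50 → 7/25
merge 3/20 + 4/25 → 31/100
merge 9/50 + 23/100 → 41/100
merge 7/25 + 31/100 → 59/100
merge 41/100 + 59/100 → 1
L = 23/100 + 7/25 + 31/100 + 41/100 + 59/100 + 1 = 141/50 = 2.82 bits/symbol.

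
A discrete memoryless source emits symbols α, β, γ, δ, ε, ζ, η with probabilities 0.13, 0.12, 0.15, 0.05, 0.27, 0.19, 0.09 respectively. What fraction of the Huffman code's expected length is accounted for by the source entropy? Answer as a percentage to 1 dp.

99.0%

Entropy H = −Σ p log₂ p ≈ 2.6543 bits.
Huffman merges: 1/20+9/100→7/50; 3/25+13/100→1/4; 7/50+3/20→29/100; 19/100+1/4→11/25; 27/100+29/100→14/25; 11/25+14/25→1. L = 67/25 ≈ 2.6800.
Efficiency = H/L = 2.6543/2.6800 = 99.0%.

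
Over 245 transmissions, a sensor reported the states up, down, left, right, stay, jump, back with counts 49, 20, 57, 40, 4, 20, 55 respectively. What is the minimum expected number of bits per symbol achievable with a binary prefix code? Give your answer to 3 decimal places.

Probabilities are the counts divided by 245.
Repeatedly combine the two least-probable nodes; the expected code length is the sum of the merged weights.
merge 4/245 + 4/49 → 24/245
merge 4/49 + 24/245 → 44/245
merge 8/49 + 44/245 → 12/35
merge 1/5 + 11/49 → 104/245
merge 57/245 + 12/35 → 141/245
merge 104/245 + 141/245 → 1
L = 24/245 + 44/245 + 12/35 + 104/245 + 141/245 + 1 = 642/245 ≈ 2.620 bits/symbol.

2.620 bits/symbol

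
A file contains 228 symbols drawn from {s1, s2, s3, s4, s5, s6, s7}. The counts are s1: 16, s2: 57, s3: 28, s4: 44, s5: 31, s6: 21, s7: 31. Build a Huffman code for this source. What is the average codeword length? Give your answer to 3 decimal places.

Probabilities are the counts divided by 228.
Repeatedly combine the two least-probable nodes; the expected code length is the sum of the merged weights.
merge 4/57 + 7/76 → 37/228
merge 7/57 + 31/228 → 59/228
merge 31/228 + 37/228 → 17/57
merge 11/57 + 1/4 → 101/228
merge 59/228 + 17/57 → 127/228
merge 101/228 + 127/228 → 1
L = 37/228 + 59/228 + 17/57 + 101/228 + 127/228 + 1 = 155/57 ≈ 2.719 bits/symbol.

2.719 bits/symbol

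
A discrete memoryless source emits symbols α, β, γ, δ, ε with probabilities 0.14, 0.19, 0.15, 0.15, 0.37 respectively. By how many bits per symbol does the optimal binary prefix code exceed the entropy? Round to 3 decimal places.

Entropy H = −Σ p log₂ p ≈ 2.2042 bits.
Huffman merges: 7/50+3/20→29/100; 3/20+19/100→17/50; 29/100+17/50→63/100; 37/100+63/100→1. L = 113/50 ≈ 2.2600.
L − H = 2.2600 − 2.2042 = 0.056 bits.

0.056 bits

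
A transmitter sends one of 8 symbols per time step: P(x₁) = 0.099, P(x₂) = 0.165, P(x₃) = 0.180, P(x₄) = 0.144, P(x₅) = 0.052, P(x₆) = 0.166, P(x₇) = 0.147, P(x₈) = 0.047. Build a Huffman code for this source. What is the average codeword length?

2.919 bits/symbol

Repeatedly combine the two least-probable nodes; the expected code length is the sum of the merged weights.
merge 47/1000 + 13/250 → 99/1000
merge 99/1000 + 99/1000 → 99/500
merge 18/125 + 147/1000 → 291/1000
merge 33/200 + 83/500 → 331/1000
merge 9/50 + 99/500 → 189/500
merge 291/1000 + 331/1000 → 311/500
merge 189/500 + 311/500 → 1
L = 99/1000 + 99/500 + 291/1000 + 331/1000 + 189/500 + 311/500 + 1 = 2919/1000 = 2.919 bits/symbol.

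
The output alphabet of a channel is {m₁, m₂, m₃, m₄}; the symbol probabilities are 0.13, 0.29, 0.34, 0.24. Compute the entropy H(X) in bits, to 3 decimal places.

H = −Σ pᵢ log₂ pᵢ.
−0.13·log₂(0.13) = 0.3826
−0.29·log₂(0.29) = 0.5179
−0.34·log₂(0.34) = 0.5292
−0.24·log₂(0.24) = 0.4941
Sum ≈ 1.9239 → 1.924 bits.

1.924 bits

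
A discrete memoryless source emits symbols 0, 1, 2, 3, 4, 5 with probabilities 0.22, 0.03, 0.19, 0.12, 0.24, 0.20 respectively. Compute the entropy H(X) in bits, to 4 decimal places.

2.4132 bits

H = −Σ pᵢ log₂ pᵢ.
−0.22·log₂(0.22) = 0.4806
−0.03·log₂(0.03) = 0.1518
−0.19·log₂(0.19) = 0.4552
−0.12·log₂(0.12) = 0.3671
−0.24·log₂(0.24) = 0.4941
−0.20·log₂(0.20) = 0.4644
Sum ≈ 2.4132 → 2.4132 bits.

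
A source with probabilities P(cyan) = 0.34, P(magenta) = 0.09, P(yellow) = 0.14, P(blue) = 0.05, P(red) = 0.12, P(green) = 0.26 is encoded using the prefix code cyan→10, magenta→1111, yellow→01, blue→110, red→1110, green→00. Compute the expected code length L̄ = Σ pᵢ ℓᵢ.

L̄ = Σ pᵢ·ℓᵢ = 0.34·2 + 0.09·4 + 0.14·2 + 0.05·3 + 0.12·4 + 0.26·2 = 2.47 bits/symbol.

2.47 bits/symbol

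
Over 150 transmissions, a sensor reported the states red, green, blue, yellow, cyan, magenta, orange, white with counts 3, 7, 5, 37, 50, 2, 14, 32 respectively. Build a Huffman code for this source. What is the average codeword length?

2.42 bits/symbol

Probabilities are the counts divided by 150.
Repeatedly combine the two least-probable nodes; the expected code length is the sum of the merged weights.
merge 1/75 + 1/50 → 1/30
merge 1/30 + 1/30 → 1/15
merge 7/150 + 1/15 → 17/150
merge 7/75 + 17/150 → 31/150
merge 31/150 + 16/75 → 21/50
merge 37/150 + 1/3 → 29/50
merge 21/50 + 29/50 → 1
L = 1/30 + 1/15 + 17/150 + 31/150 + 21/50 + 29/50 + 1 = 121/50 = 2.42 bits/symbol.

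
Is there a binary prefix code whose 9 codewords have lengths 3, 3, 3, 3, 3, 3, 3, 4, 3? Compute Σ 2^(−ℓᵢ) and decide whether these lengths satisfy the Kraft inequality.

1.0625; no

With common denominator 2^4 = 16: Σ 2^(−ℓᵢ) = 2/16 + 2/16 + 2/16 + 2/16 + 2/16 + 2/16 + 2/16 + 1/16 + 2/16 = 17/16 = 1.0625.
Kraft's inequality requires Σ ≤ 1; here Σ = 1.0625 > 1, so no such prefix code exists.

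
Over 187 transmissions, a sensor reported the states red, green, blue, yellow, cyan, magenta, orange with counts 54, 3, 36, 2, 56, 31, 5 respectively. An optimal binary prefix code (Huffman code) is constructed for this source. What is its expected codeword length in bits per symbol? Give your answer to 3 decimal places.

2.299 bits/symbol

Probabilities are the counts divided by 187.
Repeatedly combine the two least-probable nodes; the expected code length is the sum of the merged weights.
merge 2/187 + 3/187 → 5/187
merge 5/187 + 5/187 → 10/187
merge 10/187 + 31/187 → 41/187
merge 36/187 + 41/187 → 7/17
merge 54/187 + 56/187 → 10/17
merge 7/17 + 10/17 → 1
L = 5/187 + 10/187 + 41/187 + 7/17 + 10/17 + 1 = 430/187 ≈ 2.299 bits/symbol.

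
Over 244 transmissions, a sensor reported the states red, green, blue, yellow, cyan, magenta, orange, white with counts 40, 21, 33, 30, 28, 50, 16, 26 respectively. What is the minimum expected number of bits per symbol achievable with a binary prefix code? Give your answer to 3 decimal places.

2.947 bits/symbol

Probabilities are the counts divided by 244.
Repeatedly combine the two least-probable nodes; the expected code length is the sum of the merged weights.
merge 4/61 + 21/244 → 37/244
merge 13/122 + 7/61 → 27/122
merge 15/122 + 33/244 → 63/244
merge 37/244 + 10/61 → 77/244
merge 25/122 + 27/122 → 26/61
merge 63/244 + 77/244 → 35/61
merge 26/61 + 35/61 → 1
L = 37/244 + 27/122 + 63/244 + 77/244 + 26/61 + 35/61 + 1 = 719/244 ≈ 2.947 bits/symbol.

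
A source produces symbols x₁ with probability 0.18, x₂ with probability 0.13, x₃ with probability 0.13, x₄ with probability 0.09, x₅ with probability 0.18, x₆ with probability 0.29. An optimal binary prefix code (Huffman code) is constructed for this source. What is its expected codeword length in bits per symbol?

Repeatedly combine the two least-probable nodes; the expected code length is the sum of the merged weights.
merge 9/100 + 13/100 → 11/50
merge 13/100 + 9/50 → 31/100
merge 9/50 + 11/50 → 2/5
merge 29/100 + 31/100 → 3/5
merge 2/5 + 3/5 → 1
L = 11/50 + 31/100 + 2/5 + 3/5 + 1 = 253/100 = 2.53 bits/symbol.

2.53 bits/symbol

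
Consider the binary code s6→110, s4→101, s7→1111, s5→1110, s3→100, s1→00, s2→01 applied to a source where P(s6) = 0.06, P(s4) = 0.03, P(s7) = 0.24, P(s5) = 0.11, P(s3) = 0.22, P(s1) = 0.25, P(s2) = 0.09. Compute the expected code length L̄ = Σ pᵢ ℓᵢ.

3.01 bits/symbol

L̄ = Σ pᵢ·ℓᵢ = 0.06·3 + 0.03·3 + 0.24·4 + 0.11·4 + 0.22·3 + 0.25·2 + 0.09·2 = 3.01 bits/symbol.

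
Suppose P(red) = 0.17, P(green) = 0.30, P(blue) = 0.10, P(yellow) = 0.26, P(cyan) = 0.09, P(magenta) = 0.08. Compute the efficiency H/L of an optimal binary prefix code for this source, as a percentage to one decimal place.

98.3%

Entropy H = −Σ p log₂ p ≈ 2.3973 bits.
Huffman merges: 2/25+9/100→17/100; 1/10+17/100→27/100; 17/100+13/50→43/100; 27/100+3/10→57/100; 43/100+57/100→1. L = 61/25 ≈ 2.4400.
Efficiency = H/L = 2.3973/2.4400 = 98.3%.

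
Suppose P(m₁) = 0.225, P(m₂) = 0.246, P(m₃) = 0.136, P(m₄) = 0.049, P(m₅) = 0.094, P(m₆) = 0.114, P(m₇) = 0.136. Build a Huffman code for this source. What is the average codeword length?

2.672 bits/symbol

Repeatedly combine the two least-probable nodes; the expected code length is the sum of the merged weights.
merge 49/1000 + 47/500 → 143/1000
merge 57/500 + 17/125 → 1/4
merge 17/125 + 143/1000 → 279/1000
merge 9/40 + 123/500 → 471/1000
merge 1/4 + 279/1000 → 529/1000
merge 471/1000 + 529/1000 → 1
L = 143/1000 + 1/4 + 279/1000 + 471/1000 + 529/1000 + 1 = 334/125 = 2.672 bits/symbol.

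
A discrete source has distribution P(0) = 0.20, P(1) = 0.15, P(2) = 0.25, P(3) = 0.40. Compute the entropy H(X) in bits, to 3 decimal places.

H = −Σ pᵢ log₂ pᵢ.
−0.20·log₂(0.20) = 0.4644
−0.15·log₂(0.15) = 0.4105
−0.25·log₂(0.25) = 0.5000
−0.40·log₂(0.40) = 0.5288
Sum ≈ 1.9037 → 1.904 bits.

1.904 bits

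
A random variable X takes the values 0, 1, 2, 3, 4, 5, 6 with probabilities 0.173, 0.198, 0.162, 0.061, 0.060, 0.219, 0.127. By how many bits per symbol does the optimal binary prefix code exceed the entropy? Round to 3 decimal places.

Entropy H = −Σ p log₂ p ≈ 2.6735 bits.
Huffman merges: 3/50+61/1000→121/1000; 121/1000+127/1000→31/125; 81/500+173/1000→67/200; 99/500+219/1000→417/1000; 31/125+67/200→583/1000; 417/1000+583/1000→1. L = 338/125 ≈ 2.7040.
L − H = 2.7040 − 2.6735 = 0.031 bits.

0.031 bits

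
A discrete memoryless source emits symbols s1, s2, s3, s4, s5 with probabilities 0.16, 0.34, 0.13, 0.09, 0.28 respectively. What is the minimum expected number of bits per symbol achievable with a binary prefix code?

Repeatedly combine the two least-probable nodes; the expected code length is the sum of the merged weights.
merge 9/100 + 13/100 → 11/50
merge 4/25 + 11/50 → 19/50
merge 7/25 + 17/50 → 31/50
merge 19/50 + 31/50 → 1
L = 11/50 + 19/50 + 31/50 + 1 = 111/50 = 2.22 bits/symbol.

2.22 bits/symbol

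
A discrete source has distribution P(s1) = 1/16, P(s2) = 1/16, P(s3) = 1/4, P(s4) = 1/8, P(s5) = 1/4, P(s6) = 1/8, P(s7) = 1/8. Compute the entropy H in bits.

2.625 bits

Each probability is a power of 1/2, so log₂(1/p) is an integer.
H = Σ p·log₂(1/p) = 1/16·4 + 1/16·4 + 1/4·2 + 1/8·3 + 1/4·2 + 1/8·3 + 1/8·3 = 2.625 bits.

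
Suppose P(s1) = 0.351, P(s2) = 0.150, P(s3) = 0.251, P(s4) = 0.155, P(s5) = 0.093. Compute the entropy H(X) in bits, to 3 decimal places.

2.177 bits

H = −Σ pᵢ log₂ pᵢ.
−0.351·log₂(0.351) = 0.5302
−0.150·log₂(0.150) = 0.4105
−0.251·log₂(0.251) = 0.5006
−0.155·log₂(0.155) = 0.4169
−0.093·log₂(0.093) = 0.3187
Sum ≈ 2.1768 → 2.177 bits.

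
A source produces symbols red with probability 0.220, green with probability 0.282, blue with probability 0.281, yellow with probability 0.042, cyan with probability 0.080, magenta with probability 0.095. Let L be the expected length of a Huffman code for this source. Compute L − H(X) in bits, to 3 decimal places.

Entropy H = −Σ p log₂ p ≈ 2.3164 bits.
Huffman merges: 21/500+2/25→61/500; 19/200+61/500→217/1000; 217/1000+11/50→437/1000; 281/1000+141/500→563/1000; 437/1000+563/1000→1. L = 2339/1000 ≈ 2.3390.
L − H = 2.3390 − 2.3164 = 0.023 bits.

0.023 bits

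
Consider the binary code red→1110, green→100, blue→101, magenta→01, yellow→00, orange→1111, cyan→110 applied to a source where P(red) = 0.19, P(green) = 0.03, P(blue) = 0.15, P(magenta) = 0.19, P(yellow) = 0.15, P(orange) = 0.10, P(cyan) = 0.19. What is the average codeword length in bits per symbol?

2.95 bits/symbol

L̄ = Σ pᵢ·ℓᵢ = 0.19·4 + 0.03·3 + 0.15·3 + 0.19·2 + 0.15·2 + 0.10·4 + 0.19·3 = 2.95 bits/symbol.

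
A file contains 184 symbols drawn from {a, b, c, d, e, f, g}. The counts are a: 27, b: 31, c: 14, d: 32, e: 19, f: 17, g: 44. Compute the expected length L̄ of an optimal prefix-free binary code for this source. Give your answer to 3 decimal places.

Probabilities are the counts divided by 184.
Repeatedly combine the two least-probable nodes; the expected code length is the sum of the merged weights.
merge 7/92 + 17/184 → 31/184
merge 19/184 + 27/184 → 1/4
merge 31/184 + 31/184 → 31/92
merge 4/23 + 11/46 → 19/46
merge 1/4 + 31/92 → 27/46
merge 19/46 + 27/46 → 1
L = 31/184 + 1/4 + 31/92 + 19/46 + 27/46 + 1 = 507/184 ≈ 2.755 bits/symbol.

2.755 bits/symbol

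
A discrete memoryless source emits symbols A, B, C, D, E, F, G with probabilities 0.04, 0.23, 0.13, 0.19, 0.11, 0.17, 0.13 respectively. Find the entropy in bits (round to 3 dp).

H = −Σ pᵢ log₂ pᵢ.
−0.04·log₂(0.04) = 0.1858
−0.23·log₂(0.23) = 0.4877
−0.13·log₂(0.13) = 0.3826
−0.19·log₂(0.19) = 0.4552
−0.11·log₂(0.11) = 0.3503
−0.17·log₂(0.17) = 0.4346
−0.13·log₂(0.13) = 0.3826
Sum ≈ 2.6788 → 2.679 bits.

2.679 bits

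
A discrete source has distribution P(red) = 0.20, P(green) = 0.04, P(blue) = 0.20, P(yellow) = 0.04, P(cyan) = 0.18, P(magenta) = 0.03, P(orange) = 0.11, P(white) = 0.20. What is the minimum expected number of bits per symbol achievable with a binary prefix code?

Repeatedly combine the two least-probable nodes; the expected code length is the sum of the merged weights.
merge 3/100 + 1/25 → 7/100
merge 1/25 + 7/100 → 11/100
merge 11/100 + 11/100 → 11/50
merge 9/50 + 1/5 → 19/50
merge 1/5 + 1/5 → 2/5
merge 11/50 + 19/50 → 3/5
merge 2/5 + 3/5 → 1
L = 7/100 + 11/100 + 11/50 + 19/50 + 2/5 + 3/5 + 1 = 139/50 = 2.78 bits/symbol.

2.78 bits/symbol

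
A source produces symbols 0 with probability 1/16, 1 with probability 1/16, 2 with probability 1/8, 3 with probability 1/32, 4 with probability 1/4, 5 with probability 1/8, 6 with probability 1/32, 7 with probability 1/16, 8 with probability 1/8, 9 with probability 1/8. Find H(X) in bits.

3.0625 bits

Each probability is a power of 1/2, so log₂(1/p) is an integer.
H = Σ p·log₂(1/p) = 1/16·4 + 1/16·4 + 1/8·3 + 1/32·5 + 1/4·2 + 1/8·3 + 1/32·5 + 1/16·4 + 1/8·3 + 1/8·3 = 3.0625 bits.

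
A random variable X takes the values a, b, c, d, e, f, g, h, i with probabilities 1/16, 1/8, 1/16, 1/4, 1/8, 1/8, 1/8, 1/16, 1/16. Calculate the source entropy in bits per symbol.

Each probability is a power of 1/2, so log₂(1/p) is an integer.
H = Σ p·log₂(1/p) = 1/16·4 + 1/8·3 + 1/16·4 + 1/4·2 + 1/8·3 + 1/8·3 + 1/8·3 + 1/16·4 + 1/16·4 = 3 bits.

3 bits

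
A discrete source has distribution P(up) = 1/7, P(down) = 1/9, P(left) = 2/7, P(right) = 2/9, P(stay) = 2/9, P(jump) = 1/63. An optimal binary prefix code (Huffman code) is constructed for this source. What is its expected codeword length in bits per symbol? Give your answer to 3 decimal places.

Repeatedly combine the two least-probable nodes; the expected code length is the sum of the merged weights.
merge 1/63 + 1/9 → 8/63
merge 8/63 + 1/7 → 17/63
merge 2/9 + 2/9 → 4/9
merge 17/63 + 2/7 → 5/9
merge 4/9 + 5/9 → 1
L = 8/63 + 17/63 + 4/9 + 5/9 + 1 = 151/63 ≈ 2.397 bits/symbol.

2.397 bits/symbol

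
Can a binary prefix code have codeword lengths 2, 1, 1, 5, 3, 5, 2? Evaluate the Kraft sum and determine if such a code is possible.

With common denominator 2^5 = 32: Σ 2^(−ℓᵢ) = 8/32 + 16/32 + 16/32 + 1/32 + 4/32 + 1/32 + 8/32 = 54/32 = 1.6875.
Kraft's inequality requires Σ ≤ 1; here Σ = 1.6875 > 1, so no such prefix code exists.

1.6875; no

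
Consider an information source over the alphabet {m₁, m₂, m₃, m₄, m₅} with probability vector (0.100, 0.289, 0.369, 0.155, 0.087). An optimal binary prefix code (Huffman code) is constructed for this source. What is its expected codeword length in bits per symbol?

Repeatedly combine the two least-probable nodes; the expected code length is the sum of the merged weights.
merge 87/1000 + 1/10 → 187/1000
merge 31/200 + 187/1000 → 171/500
merge 289/1000 + 171/500 → 631/1000
merge 369/1000 + 631/1000 → 1
L = 187/1000 + 171/500 + 631/1000 + 1 = 54/25 = 2.16 bits/symbol.

2.16 bits/symbol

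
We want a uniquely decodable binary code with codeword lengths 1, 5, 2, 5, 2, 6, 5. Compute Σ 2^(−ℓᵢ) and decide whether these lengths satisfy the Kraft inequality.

1.109375; no

With common denominator 2^6 = 64: Σ 2^(−ℓᵢ) = 32/64 + 2/64 + 16/64 + 2/64 + 16/64 + 1/64 + 2/64 = 71/64 = 1.109375.
Kraft's inequality requires Σ ≤ 1; here Σ = 1.109375 > 1, so no such prefix code exists.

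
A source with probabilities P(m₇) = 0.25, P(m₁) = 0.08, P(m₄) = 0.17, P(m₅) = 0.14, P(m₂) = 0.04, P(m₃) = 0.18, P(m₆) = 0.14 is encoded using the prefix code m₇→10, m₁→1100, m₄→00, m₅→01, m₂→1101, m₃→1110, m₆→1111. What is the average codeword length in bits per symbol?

L̄ = Σ pᵢ·ℓᵢ = 0.25·2 + 0.08·4 + 0.17·2 + 0.14·2 + 0.04·4 + 0.18·4 + 0.14·4 = 2.88 bits/symbol.

2.88 bits/symbol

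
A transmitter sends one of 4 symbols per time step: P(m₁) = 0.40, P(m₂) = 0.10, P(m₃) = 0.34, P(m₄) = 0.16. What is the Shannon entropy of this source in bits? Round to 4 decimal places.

H = −Σ pᵢ log₂ pᵢ.
−0.40·log₂(0.40) = 0.5288
−0.10·log₂(0.10) = 0.3322
−0.34·log₂(0.34) = 0.5292
−0.16·log₂(0.16) = 0.4230
Sum ≈ 1.8132 → 1.8132 bits.

1.8132 bits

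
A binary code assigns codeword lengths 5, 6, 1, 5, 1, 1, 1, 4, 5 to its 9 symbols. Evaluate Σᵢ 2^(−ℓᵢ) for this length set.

With common denominator 2^6 = 64: Σ 2^(−ℓᵢ) = 2/64 + 1/64 + 32/64 + 2/64 + 32/64 + 32/64 + 32/64 + 4/64 + 2/64 = 139/64 = 2.171875.

2.171875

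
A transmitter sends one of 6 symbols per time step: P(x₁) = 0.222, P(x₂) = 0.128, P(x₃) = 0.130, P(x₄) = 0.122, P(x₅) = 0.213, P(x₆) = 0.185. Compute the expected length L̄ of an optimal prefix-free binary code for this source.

2.565 bits/symbol

Repeatedly combine the two least-probable nodes; the expected code length is the sum of the merged weights.
merge 61/500 + 16/125 → 1/4
merge 13/100 + 37/200 → 63/200
merge 213/1000 + 111/500 → 87/200
merge 1/4 + 63/200 → 113/200
merge 87/200 + 113/200 → 1
L = 1/4 + 63/200 + 87/200 + 113/200 + 1 = 513/200 = 2.565 bits/symbol.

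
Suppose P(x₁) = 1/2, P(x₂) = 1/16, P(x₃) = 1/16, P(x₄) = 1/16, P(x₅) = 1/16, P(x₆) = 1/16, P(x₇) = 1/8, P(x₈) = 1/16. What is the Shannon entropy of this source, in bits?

2.375 bits

Each probability is a power of 1/2, so log₂(1/p) is an integer.
H = Σ p·log₂(1/p) = 1/2·1 + 1/16·4 + 1/16·4 + 1/16·4 + 1/16·4 + 1/16·4 + 1/8·3 + 1/16·4 = 2.375 bits.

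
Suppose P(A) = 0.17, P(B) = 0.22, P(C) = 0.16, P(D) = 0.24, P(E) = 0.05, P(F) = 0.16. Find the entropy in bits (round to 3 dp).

2.471 bits

H = −Σ pᵢ log₂ pᵢ.
−0.17·log₂(0.17) = 0.4346
−0.22·log₂(0.22) = 0.4806
−0.16·log₂(0.16) = 0.4230
−0.24·log₂(0.24) = 0.4941
−0.05·log₂(0.05) = 0.2161
−0.16·log₂(0.16) = 0.4230
Sum ≈ 2.4714 → 2.471 bits.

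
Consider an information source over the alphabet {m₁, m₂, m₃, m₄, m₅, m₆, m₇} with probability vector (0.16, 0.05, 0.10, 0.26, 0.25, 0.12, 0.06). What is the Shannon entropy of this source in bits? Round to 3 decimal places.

2.587 bits

H = −Σ pᵢ log₂ pᵢ.
−0.16·log₂(0.16) = 0.4230
−0.05·log₂(0.05) = 0.2161
−0.10·log₂(0.10) = 0.3322
−0.26·log₂(0.26) = 0.5053
−0.25·log₂(0.25) = 0.5000
−0.12·log₂(0.12) = 0.3671
−0.06·log₂(0.06) = 0.2435
Sum ≈ 2.5872 → 2.587 bits.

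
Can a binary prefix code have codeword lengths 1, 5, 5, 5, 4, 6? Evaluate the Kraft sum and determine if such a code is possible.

0.671875; yes

With common denominator 2^6 = 64: Σ 2^(−ℓᵢ) = 32/64 + 2/64 + 2/64 + 2/64 + 4/64 + 1/64 = 43/64 = 0.671875.
Kraft's inequality requires Σ ≤ 1; here Σ = 0.671875 ≤ 1, so such a prefix code exists.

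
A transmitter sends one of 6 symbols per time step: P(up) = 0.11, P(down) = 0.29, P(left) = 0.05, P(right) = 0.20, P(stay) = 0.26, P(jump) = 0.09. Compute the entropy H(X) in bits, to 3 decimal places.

2.367 bits

H = −Σ pᵢ log₂ pᵢ.
−0.11·log₂(0.11) = 0.3503
−0.29·log₂(0.29) = 0.5179
−0.05·log₂(0.05) = 0.2161
−0.20·log₂(0.20) = 0.4644
−0.26·log₂(0.26) = 0.5053
−0.09·log₂(0.09) = 0.3127
Sum ≈ 2.3666 → 2.367 bits.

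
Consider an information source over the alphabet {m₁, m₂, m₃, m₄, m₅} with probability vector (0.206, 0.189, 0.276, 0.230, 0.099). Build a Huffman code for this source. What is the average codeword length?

Repeatedly combine the two least-probable nodes; the expected code length is the sum of the merged weights.
merge 99/1000 + 189/1000 → 36/125
merge 103/500 + 23/100 → 109/250
merge 69/250 + 36/125 → 141/250
merge 109/250 + 141/250 → 1
L = 36/125 + 109/250 + 141/250 + 1 = 286/125 = 2.288 bits/symbol.

2.288 bits/symbol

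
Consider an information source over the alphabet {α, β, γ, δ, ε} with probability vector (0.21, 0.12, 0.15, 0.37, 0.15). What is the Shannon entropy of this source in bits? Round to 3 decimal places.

H = −Σ pᵢ log₂ pᵢ.
−0.21·log₂(0.21) = 0.4728
−0.12·log₂(0.12) = 0.3671
−0.15·log₂(0.15) = 0.4105
−0.37·log₂(0.37) = 0.5307
−0.15·log₂(0.15) = 0.4105
Sum ≈ 2.1917 → 2.192 bits.

2.192 bits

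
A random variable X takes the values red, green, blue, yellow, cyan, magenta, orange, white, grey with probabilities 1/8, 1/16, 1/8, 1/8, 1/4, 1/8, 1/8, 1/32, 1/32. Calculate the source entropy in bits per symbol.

Each probability is a power of 1/2, so log₂(1/p) is an integer.
H = Σ p·log₂(1/p) = 1/8·3 + 1/16·4 + 1/8·3 + 1/8·3 + 1/4·2 + 1/8·3 + 1/8·3 + 1/32·5 + 1/32·5 = 2.9375 bits.

2.9375 bits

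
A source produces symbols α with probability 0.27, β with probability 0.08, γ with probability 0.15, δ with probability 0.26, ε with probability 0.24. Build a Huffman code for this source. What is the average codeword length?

2.23 bits/symbol

Repeatedly combine the two least-probable nodes; the expected code length is the sum of the merged weights.
merge 2/25 + 3/20 → 23/100
merge 23/100 + 6/25 → 47/100
merge 13/50 + 27/100 → 53/100
merge 47/100 + 53/100 → 1
L = 23/100 + 47/100 + 53/100 + 1 = 223/100 = 2.23 bits/symbol.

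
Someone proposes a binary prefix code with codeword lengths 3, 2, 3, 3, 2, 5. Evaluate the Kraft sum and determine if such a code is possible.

0.90625; yes

With common denominator 2^5 = 32: Σ 2^(−ℓᵢ) = 4/32 + 8/32 + 4/32 + 4/32 + 8/32 + 1/32 = 29/32 = 0.90625.
Kraft's inequality requires Σ ≤ 1; here Σ = 0.90625 ≤ 1, so such a prefix code exists.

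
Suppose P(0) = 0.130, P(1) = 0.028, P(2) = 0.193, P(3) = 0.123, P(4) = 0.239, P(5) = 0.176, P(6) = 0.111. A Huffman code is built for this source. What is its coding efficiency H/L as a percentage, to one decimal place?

Entropy H = −Σ p log₂ p ≈ 2.6436 bits.
Huffman merges: 7/250+111/1000→139/1000; 123/1000+13/100→253/1000; 139/1000+22/125→63/200; 193/1000+239/1000→54/125; 253/1000+63/200→71/125; 54/125+71/125→1. L = 2707/1000 ≈ 2.7070.
Efficiency = H/L = 2.6436/2.7070 = 97.7%.

97.7%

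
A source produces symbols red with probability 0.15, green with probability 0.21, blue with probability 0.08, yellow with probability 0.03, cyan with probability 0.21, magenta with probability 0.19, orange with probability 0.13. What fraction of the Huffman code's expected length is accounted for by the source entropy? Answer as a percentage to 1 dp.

Entropy H = −Σ p log₂ p ≈ 2.6373 bits.
Huffman merges: 3/100+2/25→11/100; 11/100+13/100→6/25; 3/20+19/100→17/50; 21/100+21/100→21/50; 6/25+17/50→29/50; 21/50+29/50→1. L = 269/100 ≈ 2.6900.
Efficiency = H/L = 2.6373/2.6900 = 98.0%.

98.0%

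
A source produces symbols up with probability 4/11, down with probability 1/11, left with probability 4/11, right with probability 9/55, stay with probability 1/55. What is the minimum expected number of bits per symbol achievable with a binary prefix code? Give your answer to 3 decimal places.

Repeatedly combine the two least-probable nodes; the expected code length is the sum of the merged weights.
merge 1/55 + 1/11 → 6/55
merge 6/55 + 9/55 → 3/11
merge 3/11 + 4/11 → 7/11
merge 4/11 + 7/11 → 1
L = 6/55 + 3/11 + 7/11 + 1 = 111/55 ≈ 2.018 bits/symbol.

2.018 bits/symbol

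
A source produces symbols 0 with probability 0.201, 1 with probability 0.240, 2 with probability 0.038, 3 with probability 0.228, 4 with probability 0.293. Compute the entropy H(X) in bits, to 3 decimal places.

H = −Σ pᵢ log₂ pᵢ.
−0.201·log₂(0.201) = 0.4653
−0.240·log₂(0.240) = 0.4941
−0.038·log₂(0.038) = 0.1793
−0.228·log₂(0.228) = 0.4863
−0.293·log₂(0.293) = 0.5189
Sum ≈ 2.1439 → 2.144 bits.

2.144 bits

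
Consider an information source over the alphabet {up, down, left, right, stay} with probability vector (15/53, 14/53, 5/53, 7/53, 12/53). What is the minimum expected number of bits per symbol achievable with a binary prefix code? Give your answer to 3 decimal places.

2.226 bits/symbol

Repeatedly combine the two least-probable nodes; the expected code length is the sum of the merged weights.
merge 5/53 + 7/53 → 12/53
merge 12/53 + 12/53 → 24/53
merge 14/53 + 15/53 → 29/53
merge 24/53 + 29/53 → 1
L = 12/53 + 24/53 + 29/53 + 1 = 118/53 ≈ 2.226 bits/symbol.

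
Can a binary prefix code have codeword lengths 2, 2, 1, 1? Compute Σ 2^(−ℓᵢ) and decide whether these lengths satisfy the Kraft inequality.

1.5; no

With common denominator 2^2 = 4: Σ 2^(−ℓᵢ) = 1/4 + 1/4 + 2/4 + 2/4 = 6/4 = 1.5.
Kraft's inequality requires Σ ≤ 1; here Σ = 1.5 > 1, so no such prefix code exists.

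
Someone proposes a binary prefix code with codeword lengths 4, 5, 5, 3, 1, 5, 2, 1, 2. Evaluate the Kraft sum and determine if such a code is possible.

1.78125; no

With common denominator 2^5 = 32: Σ 2^(−ℓᵢ) = 2/32 + 1/32 + 1/32 + 4/32 + 16/32 + 1/32 + 8/32 + 16/32 + 8/32 = 57/32 = 1.78125.
Kraft's inequality requires Σ ≤ 1; here Σ = 1.78125 > 1, so no such prefix code exists.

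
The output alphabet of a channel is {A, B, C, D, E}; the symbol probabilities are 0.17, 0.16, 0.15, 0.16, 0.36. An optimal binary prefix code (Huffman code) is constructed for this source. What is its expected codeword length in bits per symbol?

Repeatedly combine the two least-probable nodes; the expected code length is the sum of the merged weights.
merge 3/20 + 4/25 → 31/100
merge 4/25 + 17/100 → 33/100
merge 31/100 + 33/100 → 16/25
merge 9/25 + 16/25 → 1
L = 31/100 + 33/100 + 16/25 + 1 = 57/25 = 2.28 bits/symbol.

2.28 bits/symbol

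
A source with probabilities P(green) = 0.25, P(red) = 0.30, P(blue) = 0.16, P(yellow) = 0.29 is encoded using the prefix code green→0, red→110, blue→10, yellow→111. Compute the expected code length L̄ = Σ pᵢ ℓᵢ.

L̄ = Σ pᵢ·ℓᵢ = 0.25·1 + 0.30·3 + 0.16·2 + 0.29·3 = 2.34 bits/symbol.

2.34 bits/symbol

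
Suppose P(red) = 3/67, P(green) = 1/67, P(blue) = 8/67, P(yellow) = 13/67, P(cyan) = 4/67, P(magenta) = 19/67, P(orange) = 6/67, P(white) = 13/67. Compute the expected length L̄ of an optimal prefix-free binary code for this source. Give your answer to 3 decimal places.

2.701 bits/symbol

Repeatedly combine the two least-probable nodes; the expected code length is the sum of the merged weights.
merge 1/67 + 3/67 → 4/67
merge 4/67 + 4/67 → 8/67
merge 6/67 + 8/67 → 14/67
merge 8/67 + 13/67 → 21/67
merge 13/67 + 14/67 → 27/67
merge 19/67 + 21/67 → 40/67
merge 27/67 + 40/67 → 1
L = 4/67 + 8/67 + 14/67 + 21/67 + 27/67 + 40/67 + 1 = 181/67 ≈ 2.701 bits/symbol.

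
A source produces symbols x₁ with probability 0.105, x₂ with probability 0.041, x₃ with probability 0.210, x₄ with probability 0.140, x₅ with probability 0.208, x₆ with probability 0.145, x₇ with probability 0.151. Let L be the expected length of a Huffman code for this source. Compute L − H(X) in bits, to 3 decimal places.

0.041 bits

Entropy H = −Σ p log₂ p ≈ 2.6873 bits.
Huffman merges: 41/1000+21/200→73/500; 7/50+29/200→57/200; 73/500+151/1000→297/1000; 26/125+21/100→209/500; 57/200+297/1000→291/500; 209/500+291/500→1. L = 341/125 ≈ 2.7280.
L − H = 2.7280 − 2.6873 = 0.041 bits.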